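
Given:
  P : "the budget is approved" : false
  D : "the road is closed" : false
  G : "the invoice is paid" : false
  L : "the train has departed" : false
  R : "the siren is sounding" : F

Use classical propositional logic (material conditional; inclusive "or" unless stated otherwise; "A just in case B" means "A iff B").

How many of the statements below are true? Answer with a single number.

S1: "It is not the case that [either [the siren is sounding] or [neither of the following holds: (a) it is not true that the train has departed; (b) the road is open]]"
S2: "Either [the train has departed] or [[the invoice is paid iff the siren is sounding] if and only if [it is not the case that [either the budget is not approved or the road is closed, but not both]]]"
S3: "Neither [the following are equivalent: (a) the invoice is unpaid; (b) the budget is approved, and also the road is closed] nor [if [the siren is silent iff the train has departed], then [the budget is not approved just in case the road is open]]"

1

S1: Parsed as ¬(R ∨ (¬L ↓ ¬D))

¬L = ¬F = T
¬D = ¬F = T
¬L ↓ ¬D = T ↓ T = F
R ∨ (¬L ↓ ¬D) = F ∨ F = F
¬(R ∨ (¬L ↓ ¬D)) = ¬F = T
Hence S1 is true.

S2: In symbols: L ∨ ((G ↔ R) ↔ ¬(¬P ⊕ D))

G ↔ R = F ↔ F = T
¬P = ¬F = T
¬P ⊕ D = T ⊕ F = T
¬(¬P ⊕ D) = ¬T = F
(G ↔ R) ↔ ¬(¬P ⊕ D) = T ↔ F = F
L ∨ ((G ↔ R) ↔ ¬(¬P ⊕ D)) = F ∨ F = F
Thus S2 is false.

S3: This is (¬G ↔ (P ∧ D)) ↓ ((¬R ↔ L) → (¬P ↔ ¬D)).

¬G = ¬F = T
P ∧ D = F ∧ F = F
¬G ↔ (P ∧ D) = T ↔ F = F
¬R = ¬F = T
¬R ↔ L = T ↔ F = F
¬P = ¬F = T
¬D = ¬F = T
¬P ↔ ¬D = T ↔ T = T
(¬R ↔ L) → (¬P ↔ ¬D) = F → T = T
(¬G ↔ (P ∧ D)) ↓ ((¬R ↔ L) → (¬P ↔ ¬D)) = F ↓ T = F
So S3 is false.

True statements: 1 (S1).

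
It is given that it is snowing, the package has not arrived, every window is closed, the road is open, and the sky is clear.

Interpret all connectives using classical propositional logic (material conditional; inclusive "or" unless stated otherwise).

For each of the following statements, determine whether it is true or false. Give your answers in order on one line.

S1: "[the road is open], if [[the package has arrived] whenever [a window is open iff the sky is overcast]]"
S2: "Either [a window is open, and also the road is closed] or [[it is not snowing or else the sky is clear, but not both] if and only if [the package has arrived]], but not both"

S1 T / S2 F

Let S = "a window is open" (F), L = "the sky is overcast" (F), U = "the package has arrived" (F), G = "the road is closed" (F), D = "it is snowing" (T).

S1: Parsed as ((S <-> L) -> U) -> ~G

S <-> L = F <-> F = T
(S <-> L) -> U = T -> F = F
~G = ~F = T
((S <-> L) -> U) -> ~G = F -> T = T
Thus S1 is true.

S2: Formalization: (S & G) xor ((~D xor ~L) <-> U)

S & G = F & F = F
~D = ~T = F
~L = ~F = T
~D xor ~L = F xor T = T
(~D xor ~L) <-> U = T <-> F = F
(S & G) xor ((~D xor ~L) <-> U) = F xor F = F
Hence S2 is false.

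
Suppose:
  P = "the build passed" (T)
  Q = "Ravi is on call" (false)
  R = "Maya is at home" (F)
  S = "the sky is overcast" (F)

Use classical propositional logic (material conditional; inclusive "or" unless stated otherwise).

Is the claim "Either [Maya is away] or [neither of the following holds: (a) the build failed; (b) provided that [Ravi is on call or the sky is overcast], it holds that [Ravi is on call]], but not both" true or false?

In symbols: ¬R ⊕ (¬P ↓ ((Q ∨ S) → Q))

¬R = ¬F = T
¬P = ¬T = F
Q ∨ S = F ∨ F = F
(Q ∨ S) → Q = F → F = T
¬P ↓ ((Q ∨ S) → Q) = F ↓ T = F
¬R ⊕ (¬P ↓ ((Q ∨ S) → Q)) = T ⊕ F = T

True.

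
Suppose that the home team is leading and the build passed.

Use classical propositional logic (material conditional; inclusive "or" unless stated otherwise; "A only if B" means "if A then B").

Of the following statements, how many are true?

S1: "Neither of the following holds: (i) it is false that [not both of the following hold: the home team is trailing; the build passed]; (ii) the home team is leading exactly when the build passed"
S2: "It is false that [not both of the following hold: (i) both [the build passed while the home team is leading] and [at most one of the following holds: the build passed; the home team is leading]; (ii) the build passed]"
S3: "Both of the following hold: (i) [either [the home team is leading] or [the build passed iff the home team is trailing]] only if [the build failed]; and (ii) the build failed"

0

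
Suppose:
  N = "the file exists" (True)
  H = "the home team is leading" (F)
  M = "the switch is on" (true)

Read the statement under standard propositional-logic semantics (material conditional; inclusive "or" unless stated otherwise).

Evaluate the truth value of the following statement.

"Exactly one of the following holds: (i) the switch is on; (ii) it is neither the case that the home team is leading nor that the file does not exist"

False.

This is M xor (H nor ~N).

~N = ~T = F
H nor ~N = F nor F = T
M xor (H nor ~N) = T xor T = F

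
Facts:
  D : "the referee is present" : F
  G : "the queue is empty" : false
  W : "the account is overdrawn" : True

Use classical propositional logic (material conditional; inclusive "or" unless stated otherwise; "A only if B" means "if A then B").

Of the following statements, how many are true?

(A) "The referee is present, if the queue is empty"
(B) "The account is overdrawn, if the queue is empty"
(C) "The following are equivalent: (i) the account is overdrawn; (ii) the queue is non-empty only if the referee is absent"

(A): This is G → D.

G → D = F → F = T
So (A) is true.

(B): This is G → W.

G → W = F → T = T
Thus (B) is true.

(C): Parsed as W ↔ (¬G → ¬D)

¬G = ¬F = T
¬D = ¬F = T
¬G → ¬D = T → T = T
W ↔ (¬G → ¬D) = T ↔ T = T
So (C) is true.

True statements: 3.

3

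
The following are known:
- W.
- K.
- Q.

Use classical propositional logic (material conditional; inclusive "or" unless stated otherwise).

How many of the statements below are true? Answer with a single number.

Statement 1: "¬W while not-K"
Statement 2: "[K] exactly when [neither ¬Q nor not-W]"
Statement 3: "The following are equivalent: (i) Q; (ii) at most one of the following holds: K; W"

1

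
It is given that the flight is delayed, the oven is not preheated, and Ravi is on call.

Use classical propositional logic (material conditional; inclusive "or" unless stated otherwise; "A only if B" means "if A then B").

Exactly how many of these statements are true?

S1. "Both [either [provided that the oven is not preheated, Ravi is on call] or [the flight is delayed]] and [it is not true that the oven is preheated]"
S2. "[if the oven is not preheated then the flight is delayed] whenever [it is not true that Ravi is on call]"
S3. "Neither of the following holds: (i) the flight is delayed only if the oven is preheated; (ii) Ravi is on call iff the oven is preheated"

3

Let Q = "the oven is preheated" (F), R = "Ravi is on call" (T), P = "the flight is delayed" (T).

S1: This is ((~Q -> R) | P) & ~Q.

~Q = ~F = T
~Q -> R = T -> T = T
(~Q -> R) | P = T | T = T
~Q = ~F = T
((~Q -> R) | P) & ~Q = T & T = T
So S1 is true.

S2: This is ~R -> (~Q -> P).

~R = ~T = F
~Q = ~F = T
~Q -> P = T -> T = T
~R -> (~Q -> P) = F -> T = T
So S2 is true.

S3: In symbols: (P -> Q) nor (R <-> Q)

P -> Q = T -> F = F
R <-> Q = T <-> F = F
(P -> Q) nor (R <-> Q) = F nor F = T
So S3 is true.

3 of the 3 statements are true (S1, S2, S3).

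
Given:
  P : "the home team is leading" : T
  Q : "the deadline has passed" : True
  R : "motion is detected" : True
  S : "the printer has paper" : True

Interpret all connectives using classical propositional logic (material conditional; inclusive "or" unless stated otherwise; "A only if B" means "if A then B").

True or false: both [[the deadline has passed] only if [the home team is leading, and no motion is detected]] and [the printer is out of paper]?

This is (Q -> (P & ~R)) & ~S.

~R = ~T = F
P & ~R = T & F = F
Q -> (P & ~R) = T -> F = F
~S = ~T = F
(Q -> (P & ~R)) & ~S = F & F = F

false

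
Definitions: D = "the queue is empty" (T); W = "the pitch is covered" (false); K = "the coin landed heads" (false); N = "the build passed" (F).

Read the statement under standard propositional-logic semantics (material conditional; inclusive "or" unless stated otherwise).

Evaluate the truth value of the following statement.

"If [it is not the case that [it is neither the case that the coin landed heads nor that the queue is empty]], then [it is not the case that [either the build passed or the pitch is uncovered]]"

Formalization: not (K nor D) -> not (N or not W)

K nor D = False nor True = False
not (K nor D) = not False = True
not W = not False = True
N or not W = False or True = True
not (N or not W) = not True = False
not (K nor D) -> not (N or not W) = True -> False = False

false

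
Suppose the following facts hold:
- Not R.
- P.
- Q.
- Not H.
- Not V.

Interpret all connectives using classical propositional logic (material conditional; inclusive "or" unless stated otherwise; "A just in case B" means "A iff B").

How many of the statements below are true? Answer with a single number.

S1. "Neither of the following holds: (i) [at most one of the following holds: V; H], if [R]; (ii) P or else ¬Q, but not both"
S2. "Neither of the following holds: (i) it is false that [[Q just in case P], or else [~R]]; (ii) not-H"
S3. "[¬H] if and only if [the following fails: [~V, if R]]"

0

S1: Parsed as (R → (V ↑ H)) ↓ (P ⊕ ¬Q)

V ↑ H = F ↑ F = T
R → (V ↑ H) = F → T = T
¬Q = ¬T = F
P ⊕ ¬Q = T ⊕ F = T
(R → (V ↑ H)) ↓ (P ⊕ ¬Q) = T ↓ T = F
So S1 is false.

S2: In symbols: ¬((Q ↔ P) ∨ ¬R) ↓ ¬H

Q ↔ P = T ↔ T = T
¬R = ¬F = T
(Q ↔ P) ∨ ¬R = T ∨ T = T
¬((Q ↔ P) ∨ ¬R) = ¬T = F
¬H = ¬F = T
¬((Q ↔ P) ∨ ¬R) ↓ ¬H = F ↓ T = F
So S2 is false.

S3: This is ¬H ↔ ¬(R → ¬V).

¬H = ¬F = T
¬V = ¬F = T
R → ¬V = F → T = T
¬(R → ¬V) = ¬T = F
¬H ↔ ¬(R → ¬V) = T ↔ F = F
So S3 is false.

Count: 0.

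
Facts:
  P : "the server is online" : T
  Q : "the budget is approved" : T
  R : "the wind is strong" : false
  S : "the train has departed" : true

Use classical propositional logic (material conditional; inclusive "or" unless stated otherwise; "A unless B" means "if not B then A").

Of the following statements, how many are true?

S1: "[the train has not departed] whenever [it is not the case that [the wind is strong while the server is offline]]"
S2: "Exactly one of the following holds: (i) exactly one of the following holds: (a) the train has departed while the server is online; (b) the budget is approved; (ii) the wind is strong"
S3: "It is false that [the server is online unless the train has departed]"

S1: This is not (R and not P) -> not S.

not P = not True = False
R and not P = False and False = False
not (R and not P) = not False = True
not S = not True = False
not (R and not P) -> not S = True -> False = False
So S1 is false.

S2: In symbols: ((S and P) xor Q) xor R

S and P = True and True = True
(S and P) xor Q = True xor True = False
((S and P) xor Q) xor R = False xor False = False
Thus S2 is false.

S3: Formalization: not (P or S)

P or S = True or True = True
not (P or S) = not True = False
So S3 is false.

0 of the 3 statements are true (none).

0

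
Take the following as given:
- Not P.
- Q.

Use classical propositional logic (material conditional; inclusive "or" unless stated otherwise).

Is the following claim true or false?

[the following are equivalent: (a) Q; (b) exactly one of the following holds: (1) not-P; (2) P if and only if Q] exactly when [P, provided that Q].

In symbols: (Q iff (not P xor (P iff Q))) iff (Q -> P)

not P = not False = True
P iff Q = False iff True = False
not P xor (P iff Q) = True xor False = True
Q iff (not P xor (P iff Q)) = True iff True = True
Q -> P = True -> False = False
(Q iff (not P xor (P iff Q))) iff (Q -> P) = True iff False = False

False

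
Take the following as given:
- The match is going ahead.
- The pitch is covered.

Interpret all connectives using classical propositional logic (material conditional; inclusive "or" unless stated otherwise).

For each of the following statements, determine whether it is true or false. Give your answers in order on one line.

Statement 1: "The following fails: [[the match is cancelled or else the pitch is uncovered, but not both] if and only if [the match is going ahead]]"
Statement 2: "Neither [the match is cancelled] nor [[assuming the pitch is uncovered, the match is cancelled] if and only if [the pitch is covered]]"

Let P = "the match is cancelled" (False), Q = "the pitch is covered" (True).

Statement 1: Parsed as not ((P xor not Q) iff not P)

not Q = not True = False
P xor not Q = False xor False = False
not P = not False = True
(P xor not Q) iff not P = False iff True = False
not ((P xor not Q) iff not P) = not False = True
Hence Statement 1 is true.

Statement 2: In symbols: P nor ((not Q -> P) iff Q)

not Q = not True = False
not Q -> P = False -> False = True
(not Q -> P) iff Q = True iff True = True
P nor ((not Q -> P) iff Q) = False nor True = False
Hence Statement 2 is false.

Statement 1 T / Statement 2 F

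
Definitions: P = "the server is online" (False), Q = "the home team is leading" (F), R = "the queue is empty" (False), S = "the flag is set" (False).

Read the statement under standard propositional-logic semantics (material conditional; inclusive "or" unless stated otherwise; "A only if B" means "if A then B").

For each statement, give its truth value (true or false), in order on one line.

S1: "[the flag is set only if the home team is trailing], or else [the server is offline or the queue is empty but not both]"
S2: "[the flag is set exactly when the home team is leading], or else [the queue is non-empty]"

S1 true / S2 true

S1: Parsed as (S → ¬Q) ∨ (¬P ⊕ R)

¬Q = ¬F = T
S → ¬Q = F → T = T
¬P = ¬F = T
¬P ⊕ R = T ⊕ F = T
(S → ¬Q) ∨ (¬P ⊕ R) = T ∨ T = T
Thus S1 is true.

S2: Parsed as (S ↔ Q) ∨ ¬R

S ↔ Q = F ↔ F = T
¬R = ¬F = T
(S ↔ Q) ∨ ¬R = T ∨ T = T
Hence S2 is true.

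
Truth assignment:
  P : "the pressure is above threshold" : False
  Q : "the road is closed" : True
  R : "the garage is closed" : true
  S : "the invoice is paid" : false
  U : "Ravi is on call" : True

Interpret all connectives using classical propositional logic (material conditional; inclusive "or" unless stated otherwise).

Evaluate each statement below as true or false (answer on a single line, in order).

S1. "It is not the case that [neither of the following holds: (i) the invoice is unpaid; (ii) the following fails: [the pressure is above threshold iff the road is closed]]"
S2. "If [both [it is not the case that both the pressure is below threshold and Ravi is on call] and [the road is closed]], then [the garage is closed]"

S1 true / S2 true

S1: Parsed as ¬(¬S ↓ ¬(P ↔ Q))

¬S = ¬F = T
P ↔ Q = F ↔ T = F
¬(P ↔ Q) = ¬F = T
¬S ↓ ¬(P ↔ Q) = T ↓ T = F
¬(¬S ↓ ¬(P ↔ Q)) = ¬F = T
Hence S1 is true.

S2: This is ((¬P ↑ U) ∧ Q) → R.

¬P = ¬F = T
¬P ↑ U = T ↑ T = F
(¬P ↑ U) ∧ Q = F ∧ T = F
((¬P ↑ U) ∧ Q) → R = F → T = T
Hence S2 is true.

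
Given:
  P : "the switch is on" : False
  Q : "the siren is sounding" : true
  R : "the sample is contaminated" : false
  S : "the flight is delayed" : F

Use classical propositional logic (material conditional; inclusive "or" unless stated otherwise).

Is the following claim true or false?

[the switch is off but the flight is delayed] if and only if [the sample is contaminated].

In symbols: (¬P ∧ S) ↔ R

¬P = ¬F = T
¬P ∧ S = T ∧ F = F
(¬P ∧ S) ↔ R = F ↔ F = T

True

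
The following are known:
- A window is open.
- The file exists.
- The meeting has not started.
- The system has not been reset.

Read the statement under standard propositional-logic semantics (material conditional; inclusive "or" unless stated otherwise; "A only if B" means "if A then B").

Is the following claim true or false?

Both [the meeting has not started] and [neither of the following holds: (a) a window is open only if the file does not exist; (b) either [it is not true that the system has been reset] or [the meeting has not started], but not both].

Let H = "the meeting has started" (F), G = "a window is open" (T), K = "the file exists" (T), N = "the system has been reset" (F).
This is ¬H ∧ ((G → ¬K) ↓ (¬N ⊕ ¬H)).

¬H = ¬F = T
¬K = ¬T = F
G → ¬K = T → F = F
¬N = ¬F = T
¬H = ¬F = T
¬N ⊕ ¬H = T ⊕ T = F
(G → ¬K) ↓ (¬N ⊕ ¬H) = F ↓ F = T
¬H ∧ ((G → ¬K) ↓ (¬N ⊕ ¬H)) = T ∧ T = T

True.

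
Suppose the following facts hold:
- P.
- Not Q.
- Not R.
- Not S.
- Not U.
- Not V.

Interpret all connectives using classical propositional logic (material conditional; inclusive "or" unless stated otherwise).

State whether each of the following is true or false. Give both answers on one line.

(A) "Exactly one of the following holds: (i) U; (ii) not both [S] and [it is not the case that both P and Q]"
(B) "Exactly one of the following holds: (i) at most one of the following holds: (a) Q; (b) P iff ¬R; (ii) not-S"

(A): Formalization: U ⊕ (S ↑ (P ↑ Q))

P ↑ Q = T ↑ F = T
S ↑ (P ↑ Q) = F ↑ T = T
U ⊕ (S ↑ (P ↑ Q)) = F ⊕ T = T
Thus (A) is true.

(B): Parsed as (Q ↑ (P ↔ ¬R)) ⊕ ¬S

¬R = ¬F = T
P ↔ ¬R = T ↔ T = T
Q ↑ (P ↔ ¬R) = F ↑ T = T
¬S = ¬F = T
(Q ↑ (P ↔ ¬R)) ⊕ ¬S = T ⊕ T = F
Thus (B) is false.

(A) T, (B) F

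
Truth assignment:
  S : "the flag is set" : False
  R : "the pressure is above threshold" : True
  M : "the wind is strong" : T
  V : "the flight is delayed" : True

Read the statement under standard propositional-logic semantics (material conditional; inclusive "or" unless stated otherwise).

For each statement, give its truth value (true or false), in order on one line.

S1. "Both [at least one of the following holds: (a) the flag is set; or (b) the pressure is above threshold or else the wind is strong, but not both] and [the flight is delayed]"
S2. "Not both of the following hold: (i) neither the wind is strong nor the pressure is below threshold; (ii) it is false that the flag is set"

S1: Parsed as (S | (R xor M)) & V

R xor M = T xor T = F
S | (R xor M) = F | F = F
(S | (R xor M)) & V = F & T = F
Hence S1 is false.

S2: This is (M nor ~R) nand ~S.

~R = ~T = F
M nor ~R = T nor F = F
~S = ~F = T
(M nor ~R) nand ~S = F nand T = T
So S2 is true.

S1 F; S2 T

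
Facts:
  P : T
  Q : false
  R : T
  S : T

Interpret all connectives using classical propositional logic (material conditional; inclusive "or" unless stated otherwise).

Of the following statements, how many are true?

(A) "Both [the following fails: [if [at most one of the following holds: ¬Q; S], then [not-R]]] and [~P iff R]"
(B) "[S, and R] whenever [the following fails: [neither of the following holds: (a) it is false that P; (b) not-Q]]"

(A): Parsed as ~((~Q nand S) -> ~R) & (~P <-> R)

~Q = ~F = T
~Q nand S = T nand T = F
~R = ~T = F
(~Q nand S) -> ~R = F -> F = T
~((~Q nand S) -> ~R) = ~T = F
~P = ~T = F
~P <-> R = F <-> T = F
~((~Q nand S) -> ~R) & (~P <-> R) = F & F = F
So (A) is false.

(B): This is ~(~P nor ~Q) -> (S & R).

~P = ~T = F
~Q = ~F = T
~P nor ~Q = F nor T = F
~(~P nor ~Q) = ~F = T
S & R = T & T = T
~(~P nor ~Q) -> (S & R) = T -> T = T
Hence (B) is true.

Count: 1.

1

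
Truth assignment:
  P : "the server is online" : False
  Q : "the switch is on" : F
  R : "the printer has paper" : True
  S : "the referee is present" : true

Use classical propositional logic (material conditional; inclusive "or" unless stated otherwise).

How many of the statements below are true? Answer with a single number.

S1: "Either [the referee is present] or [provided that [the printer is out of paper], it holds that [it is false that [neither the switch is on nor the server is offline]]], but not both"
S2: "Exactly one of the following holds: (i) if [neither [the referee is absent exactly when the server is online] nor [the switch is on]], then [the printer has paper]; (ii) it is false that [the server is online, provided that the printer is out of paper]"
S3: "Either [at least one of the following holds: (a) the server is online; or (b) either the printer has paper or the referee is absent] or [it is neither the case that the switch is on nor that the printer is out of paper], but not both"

S1: This is S ⊕ (¬R → ¬(Q ↓ ¬P)).

¬R = ¬T = F
¬P = ¬F = T
Q ↓ ¬P = F ↓ T = F
¬(Q ↓ ¬P) = ¬F = T
¬R → ¬(Q ↓ ¬P) = F → T = T
S ⊕ (¬R → ¬(Q ↓ ¬P)) = T ⊕ T = F
Thus S1 is false.

S2: In symbols: (((¬S ↔ P) ↓ Q) → R) ⊕ ¬(¬R → P)

¬S = ¬T = F
¬S ↔ P = F ↔ F = T
(¬S ↔ P) ↓ Q = T ↓ F = F
((¬S ↔ P) ↓ Q) → R = F → T = T
¬R = ¬T = F
¬R → P = F → F = T
¬(¬R → P) = ¬T = F
(((¬S ↔ P) ↓ Q) → R) ⊕ ¬(¬R → P) = T ⊕ F = T
Hence S2 is true.

S3: This is (P ∨ (R ∨ ¬S)) ⊕ (Q ↓ ¬R).

¬S = ¬T = F
R ∨ ¬S = T ∨ F = T
P ∨ (R ∨ ¬S) = F ∨ T = T
¬R = ¬T = F
Q ↓ ¬R = F ↓ F = T
(P ∨ (R ∨ ¬S)) ⊕ (Q ↓ ¬R) = T ⊕ T = F
So S3 is false.

True statements: 1 (S2).

1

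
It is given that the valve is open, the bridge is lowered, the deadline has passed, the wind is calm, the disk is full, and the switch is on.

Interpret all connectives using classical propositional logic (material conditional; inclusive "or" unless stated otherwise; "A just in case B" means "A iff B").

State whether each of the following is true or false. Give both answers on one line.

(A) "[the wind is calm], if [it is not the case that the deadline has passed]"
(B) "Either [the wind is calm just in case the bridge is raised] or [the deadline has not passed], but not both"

Let U = "the deadline has passed" (T), N = "the wind is strong" (F), G = "the bridge is raised" (F).

(A): In symbols: ¬U → ¬N

¬U = ¬T = F
¬N = ¬F = T
¬U → ¬N = F → T = T
Thus (A) is true.

(B): Parsed as (¬N ↔ G) ⊕ ¬U

¬N = ¬F = T
¬N ↔ G = T ↔ F = F
¬U = ¬T = F
(¬N ↔ G) ⊕ ¬U = F ⊕ F = F
So (B) is false.

(A) true; (B) false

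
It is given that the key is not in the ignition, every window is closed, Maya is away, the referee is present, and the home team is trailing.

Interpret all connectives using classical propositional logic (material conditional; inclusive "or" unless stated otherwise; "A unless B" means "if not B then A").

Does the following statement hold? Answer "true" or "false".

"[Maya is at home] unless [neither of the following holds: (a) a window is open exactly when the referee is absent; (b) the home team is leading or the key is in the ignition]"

False.

Let R = "Maya is at home" (F), Q = "a window is open" (F), S = "the referee is present" (T), U = "the home team is leading" (F), P = "the key is in the ignition" (F).
Formalization: R ∨ ((Q ↔ ¬S) ↓ (U ∨ P))

¬S = ¬T = F
Q ↔ ¬S = F ↔ F = T
U ∨ P = F ∨ F = F
(Q ↔ ¬S) ↓ (U ∨ P) = T ↓ F = F
R ∨ ((Q ↔ ¬S) ↓ (U ∨ P)) = F ∨ F = F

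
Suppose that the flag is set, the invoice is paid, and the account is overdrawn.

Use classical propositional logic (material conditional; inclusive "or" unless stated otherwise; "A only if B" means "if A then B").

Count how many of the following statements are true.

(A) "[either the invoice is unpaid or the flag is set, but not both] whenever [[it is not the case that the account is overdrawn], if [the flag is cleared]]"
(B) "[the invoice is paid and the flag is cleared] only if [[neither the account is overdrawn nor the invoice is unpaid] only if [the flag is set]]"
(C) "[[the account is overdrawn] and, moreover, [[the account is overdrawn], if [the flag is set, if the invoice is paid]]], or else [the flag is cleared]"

3

Let P = "the flag is set" (T), R = "the account is overdrawn" (T), Q = "the invoice is paid" (T).

(A): Formalization: (~P -> ~R) -> (~Q xor P)

~P = ~T = F
~R = ~T = F
~P -> ~R = F -> F = T
~Q = ~T = F
~Q xor P = F xor T = T
(~P -> ~R) -> (~Q xor P) = T -> T = T
Thus (A) is true.

(B): This is (Q & ~P) -> ((R nor ~Q) -> P).

~P = ~T = F
Q & ~P = T & F = F
~Q = ~T = F
R nor ~Q = T nor F = F
(R nor ~Q) -> P = F -> T = T
(Q & ~P) -> ((R nor ~Q) -> P) = F -> T = T
Thus (B) is true.

(C): This is (R & ((Q -> P) -> R)) | ~P.

Q -> P = T -> T = T
(Q -> P) -> R = T -> T = T
R & ((Q -> P) -> R) = T & T = T
~P = ~T = F
(R & ((Q -> P) -> R)) | ~P = T | F = T
Hence (C) is true.

Count: 3.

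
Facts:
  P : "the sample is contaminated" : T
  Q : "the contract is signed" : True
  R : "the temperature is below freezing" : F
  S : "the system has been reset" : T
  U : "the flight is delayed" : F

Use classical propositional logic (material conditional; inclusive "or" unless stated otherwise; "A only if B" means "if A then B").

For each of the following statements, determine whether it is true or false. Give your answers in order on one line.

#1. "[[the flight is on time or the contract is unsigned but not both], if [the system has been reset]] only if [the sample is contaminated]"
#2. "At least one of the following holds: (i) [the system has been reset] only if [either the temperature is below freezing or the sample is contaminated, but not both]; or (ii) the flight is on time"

#1 True; #2 True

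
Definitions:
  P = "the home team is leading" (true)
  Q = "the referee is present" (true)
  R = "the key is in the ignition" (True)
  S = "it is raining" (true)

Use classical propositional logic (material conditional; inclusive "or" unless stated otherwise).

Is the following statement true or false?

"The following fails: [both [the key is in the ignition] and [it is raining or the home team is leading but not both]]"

In symbols: ¬(R ∧ (S ⊕ P))

S ⊕ P = T ⊕ T = F
R ∧ (S ⊕ P) = T ∧ F = F
¬(R ∧ (S ⊕ P)) = ¬F = T

The statement is true.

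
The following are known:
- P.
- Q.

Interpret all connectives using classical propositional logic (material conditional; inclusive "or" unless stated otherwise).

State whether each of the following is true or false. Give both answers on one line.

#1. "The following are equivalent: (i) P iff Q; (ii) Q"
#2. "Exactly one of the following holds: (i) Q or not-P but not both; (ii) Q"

#1 true, #2 false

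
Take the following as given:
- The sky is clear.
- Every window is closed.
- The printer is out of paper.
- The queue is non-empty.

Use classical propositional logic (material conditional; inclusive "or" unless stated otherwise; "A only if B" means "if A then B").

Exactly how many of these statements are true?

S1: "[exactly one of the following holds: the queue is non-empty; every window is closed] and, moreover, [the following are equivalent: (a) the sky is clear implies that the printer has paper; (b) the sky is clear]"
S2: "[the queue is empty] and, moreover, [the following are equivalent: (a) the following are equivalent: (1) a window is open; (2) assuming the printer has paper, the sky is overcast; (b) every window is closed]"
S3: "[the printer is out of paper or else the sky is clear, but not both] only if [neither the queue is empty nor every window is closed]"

1

Let G = "the queue is empty" (False), M = "a window is open" (False), L = "the sky is overcast" (False), S = "the printer has paper" (False).

S1: Formalization: (not G xor not M) and ((not L -> S) iff not L)

not G = not False = True
not M = not False = True
not G xor not M = True xor True = False
not L = not False = True
not L -> S = True -> False = False
not L = not False = True
(not L -> S) iff not L = False iff True = False
(not G xor not M) and ((not L -> S) iff not L) = False and False = False
So S1 is false.

S2: This is G and ((M iff (S -> L)) iff not M).

S -> L = False -> False = True
M iff (S -> L) = False iff True = False
not M = not False = True
(M iff (S -> L)) iff not M = False iff True = False
G and ((M iff (S -> L)) iff not M) = False and False = False
Hence S2 is false.

S3: In symbols: (not S xor not L) -> (G nor not M)

not S = not False = True
not L = not False = True
not S xor not L = True xor True = False
not M = not False = True
G nor not M = False nor True = False
(not S xor not L) -> (G nor not M) = False -> False = True
Thus S3 is true.

1 of the 3 statements is true (S3).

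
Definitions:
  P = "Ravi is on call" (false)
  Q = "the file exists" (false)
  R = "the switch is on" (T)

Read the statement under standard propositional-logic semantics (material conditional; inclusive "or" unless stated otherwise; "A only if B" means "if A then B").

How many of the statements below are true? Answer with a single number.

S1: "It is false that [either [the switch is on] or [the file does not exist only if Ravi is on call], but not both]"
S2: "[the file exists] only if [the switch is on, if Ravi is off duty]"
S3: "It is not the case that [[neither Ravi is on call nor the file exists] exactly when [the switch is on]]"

1

S1: In symbols: not (R xor (not Q -> P))

not Q = not False = True
not Q -> P = True -> False = False
R xor (not Q -> P) = True xor False = True
not (R xor (not Q -> P)) = not True = False
Thus S1 is false.

S2: This is Q -> (not P -> R).

not P = not False = True
not P -> R = True -> True = True
Q -> (not P -> R) = False -> True = True
So S2 is true.

S3: This is not ((P nor Q) iff R).

P nor Q = False nor False = True
(P nor Q) iff R = True iff True = True
not ((P nor Q) iff R) = not True = False
Hence S3 is false.

1 of the 3 statements is true.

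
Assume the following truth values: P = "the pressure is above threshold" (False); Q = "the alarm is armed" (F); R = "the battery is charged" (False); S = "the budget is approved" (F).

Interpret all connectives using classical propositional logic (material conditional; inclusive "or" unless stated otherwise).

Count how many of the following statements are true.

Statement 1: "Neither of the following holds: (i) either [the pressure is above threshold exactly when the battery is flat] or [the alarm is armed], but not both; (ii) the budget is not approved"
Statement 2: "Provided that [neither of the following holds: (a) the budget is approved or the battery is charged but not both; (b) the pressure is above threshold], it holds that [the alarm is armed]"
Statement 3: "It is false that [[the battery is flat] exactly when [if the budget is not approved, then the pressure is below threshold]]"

Statement 1: This is ((P iff not R) xor Q) nor not S.

not R = not False = True
P iff not R = False iff True = False
(P iff not R) xor Q = False xor False = False
not S = not False = True
((P iff not R) xor Q) nor not S = False nor True = False
Thus Statement 1 is false.

Statement 2: In symbols: ((S xor R) nor P) -> Q

S xor R = False xor False = False
(S xor R) nor P = False nor False = True
((S xor R) nor P) -> Q = True -> False = False
Hence Statement 2 is false.

Statement 3: Formalization: not (not R iff (not S -> not P))

not R = not False = True
not S = not False = True
not P = not False = True
not S -> not P = True -> True = True
not R iff (not S -> not P) = True iff True = True
not (not R iff (not S -> not P)) = not True = False
Thus Statement 3 is false.

Count: 0.

0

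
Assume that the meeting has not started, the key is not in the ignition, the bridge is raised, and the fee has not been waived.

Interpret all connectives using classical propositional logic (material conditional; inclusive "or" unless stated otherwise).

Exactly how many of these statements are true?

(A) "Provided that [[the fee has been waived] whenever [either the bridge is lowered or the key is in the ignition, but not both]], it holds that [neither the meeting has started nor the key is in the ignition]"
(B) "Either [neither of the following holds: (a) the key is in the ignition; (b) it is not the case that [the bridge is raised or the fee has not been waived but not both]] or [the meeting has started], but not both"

1

Let M = "the bridge is raised" (T), N = "the key is in the ignition" (F), G = "the fee has been waived" (F), R = "the meeting has started" (F).

(A): Formalization: ((¬M ⊕ N) → G) → (R ↓ N)

¬M = ¬T = F
¬M ⊕ N = F ⊕ F = F
(¬M ⊕ N) → G = F → F = T
R ↓ N = F ↓ F = T
((¬M ⊕ N) → G) → (R ↓ N) = T → T = T
So (A) is true.

(B): Formalization: (N ↓ ¬(M ⊕ ¬G)) ⊕ R

¬G = ¬F = T
M ⊕ ¬G = T ⊕ T = F
¬(M ⊕ ¬G) = ¬F = T
N ↓ ¬(M ⊕ ¬G) = F ↓ T = F
(N ↓ ¬(M ⊕ ¬G)) ⊕ R = F ⊕ F = F
Hence (B) is false.

True statements: 1.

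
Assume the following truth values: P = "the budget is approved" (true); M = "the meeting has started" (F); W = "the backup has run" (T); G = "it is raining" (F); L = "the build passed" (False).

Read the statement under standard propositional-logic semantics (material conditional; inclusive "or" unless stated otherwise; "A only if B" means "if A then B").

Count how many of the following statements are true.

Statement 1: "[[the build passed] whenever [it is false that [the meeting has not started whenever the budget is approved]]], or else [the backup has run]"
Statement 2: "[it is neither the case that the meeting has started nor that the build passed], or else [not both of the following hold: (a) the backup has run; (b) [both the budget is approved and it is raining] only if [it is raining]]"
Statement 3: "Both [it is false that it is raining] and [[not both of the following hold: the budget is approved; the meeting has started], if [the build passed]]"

Statement 1: Parsed as (not (P -> not M) -> L) or W

not M = not False = True
P -> not M = True -> True = True
not (P -> not M) = not True = False
not (P -> not M) -> L = False -> False = True
(not (P -> not M) -> L) or W = True or True = True
Thus Statement 1 is true.

Statement 2: In symbols: (M nor L) or (W nand ((P and G) -> G))

M nor L = False nor False = True
P and G = True and False = False
(P and G) -> G = False -> False = True
W nand ((P and G) -> G) = True nand True = False
(M nor L) or (W nand ((P and G) -> G)) = True or False = True
Thus Statement 2 is true.

Statement 3: This is not G and (L -> (P nand M)).

not G = not False = True
P nand M = True nand False = True
L -> (P nand M) = False -> True = True
not G and (L -> (P nand M)) = True and True = True
Hence Statement 3 is true.

3 of the 3 statements are true (Statement 1, Statement 2, Statement 3).

3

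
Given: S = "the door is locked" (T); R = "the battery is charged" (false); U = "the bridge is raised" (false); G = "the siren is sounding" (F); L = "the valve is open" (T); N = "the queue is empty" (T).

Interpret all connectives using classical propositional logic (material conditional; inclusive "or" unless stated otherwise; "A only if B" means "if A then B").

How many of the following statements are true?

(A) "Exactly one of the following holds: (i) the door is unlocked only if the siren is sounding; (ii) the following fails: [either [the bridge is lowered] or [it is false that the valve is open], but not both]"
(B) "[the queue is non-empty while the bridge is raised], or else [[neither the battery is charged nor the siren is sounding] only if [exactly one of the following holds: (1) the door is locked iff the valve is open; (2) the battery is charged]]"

(A): In symbols: (~S -> G) xor ~(~U xor ~L)

~S = ~T = F
~S -> G = F -> F = T
~U = ~F = T
~L = ~T = F
~U xor ~L = T xor F = T
~(~U xor ~L) = ~T = F
(~S -> G) xor ~(~U xor ~L) = T xor F = T
Hence (A) is true.

(B): Parsed as (~N & U) | ((R nor G) -> ((S <-> L) xor R))

~N = ~T = F
~N & U = F & F = F
R nor G = F nor F = T
S <-> L = T <-> T = T
(S <-> L) xor R = T xor F = T
(R nor G) -> ((S <-> L) xor R) = T -> T = T
(~N & U) | ((R nor G) -> ((S <-> L) xor R)) = F | T = T
Thus (B) is true.

2 of the 2 statements are true ((A), (B)).

2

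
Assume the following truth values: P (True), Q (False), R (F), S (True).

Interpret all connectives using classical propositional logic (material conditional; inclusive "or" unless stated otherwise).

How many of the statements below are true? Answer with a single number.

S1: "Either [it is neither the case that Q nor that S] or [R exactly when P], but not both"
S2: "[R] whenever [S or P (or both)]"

0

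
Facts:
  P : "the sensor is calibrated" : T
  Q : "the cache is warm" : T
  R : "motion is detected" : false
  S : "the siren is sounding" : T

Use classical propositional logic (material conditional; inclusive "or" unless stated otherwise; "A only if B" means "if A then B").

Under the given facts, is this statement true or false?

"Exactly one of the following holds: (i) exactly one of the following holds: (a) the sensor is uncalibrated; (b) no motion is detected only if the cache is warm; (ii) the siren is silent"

true

In symbols: (¬P ⊕ (¬R → Q)) ⊕ ¬S

¬P = ¬T = F
¬R = ¬F = T
¬R → Q = T → T = T
¬P ⊕ (¬R → Q) = F ⊕ T = T
¬S = ¬T = F
(¬P ⊕ (¬R → Q)) ⊕ ¬S = T ⊕ F = T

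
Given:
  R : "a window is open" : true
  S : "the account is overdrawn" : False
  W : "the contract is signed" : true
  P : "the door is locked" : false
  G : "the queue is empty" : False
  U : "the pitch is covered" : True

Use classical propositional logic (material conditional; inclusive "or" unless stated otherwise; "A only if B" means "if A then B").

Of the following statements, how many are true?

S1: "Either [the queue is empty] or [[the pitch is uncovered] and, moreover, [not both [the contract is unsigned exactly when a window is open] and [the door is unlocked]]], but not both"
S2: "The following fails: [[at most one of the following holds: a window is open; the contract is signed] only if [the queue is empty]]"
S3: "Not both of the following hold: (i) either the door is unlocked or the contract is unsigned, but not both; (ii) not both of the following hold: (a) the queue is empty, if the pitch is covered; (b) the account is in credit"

S1: In symbols: G xor (not U and ((not W iff R) nand not P))

not U = not True = False
not W = not True = False
not W iff R = False iff True = False
not P = not False = True
(not W iff R) nand not P = False nand True = True
not U and ((not W iff R) nand not P) = False and True = False
G xor (not U and ((not W iff R) nand not P)) = False xor False = False
So S1 is false.

S2: This is not ((R nand W) -> G).

R nand W = True nand True = False
(R nand W) -> G = False -> False = True
not ((R nand W) -> G) = not True = False
Hence S2 is false.

S3: This is (not P xor not W) nand ((U -> G) nand not S).

not P = not False = True
not W = not True = False
not P xor not W = True xor False = True
U -> G = True -> False = False
not S = not False = True
(U -> G) nand not S = False nand True = True
(not P xor not W) nand ((U -> G) nand not S) = True nand True = False
Hence S3 is false.

0 of the 3 statements are true (none).

0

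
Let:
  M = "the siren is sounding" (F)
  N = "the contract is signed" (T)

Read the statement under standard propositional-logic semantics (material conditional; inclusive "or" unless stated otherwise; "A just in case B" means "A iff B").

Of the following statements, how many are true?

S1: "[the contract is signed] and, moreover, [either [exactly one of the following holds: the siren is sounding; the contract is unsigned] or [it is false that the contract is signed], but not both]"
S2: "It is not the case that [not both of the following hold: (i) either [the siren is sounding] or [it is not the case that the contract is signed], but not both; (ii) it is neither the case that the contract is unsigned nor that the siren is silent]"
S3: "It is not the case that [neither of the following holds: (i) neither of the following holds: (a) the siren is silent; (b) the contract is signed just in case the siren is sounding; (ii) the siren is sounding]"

0

S1: Formalization: N and ((M xor not N) xor not N)

not N = not True = False
M xor not N = False xor False = False
not N = not True = False
(M xor not N) xor not N = False xor False = False
N and ((M xor not N) xor not N) = True and False = False
Hence S1 is false.

S2: This is not ((M xor not N) nand (not N nor not M)).

not N = not True = False
M xor not N = False xor False = False
not N = not True = False
not M = not False = True
not N nor not M = False nor True = False
(M xor not N) nand (not N nor not M) = False nand False = True
not ((M xor not N) nand (not N nor not M)) = not True = False
Hence S2 is false.

S3: In symbols: not ((not M nor (N iff M)) nor M)

not M = not False = True
N iff M = True iff False = False
not M nor (N iff M) = True nor False = False
(not M nor (N iff M)) nor M = False nor False = True
not ((not M nor (N iff M)) nor M) = not True = False
Hence S3 is false.

Count: 0.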